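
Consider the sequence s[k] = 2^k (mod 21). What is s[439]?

2

s[0] = 1; s[1] = 2; s[2] = 4; s[3] = 8; s[4] = 16; s[5] = 11; s[6] = 1.
Since s[6] = s[0] = 1, the sequence is periodic with period 6.
So s[439] = s[0 + ((439-0) mod 6)] = s[1] = 2.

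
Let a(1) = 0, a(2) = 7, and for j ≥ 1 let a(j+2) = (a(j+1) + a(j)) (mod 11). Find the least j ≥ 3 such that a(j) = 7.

Listing terms: a(1) = 0; a(2) = 7; a(3) = 7; a(4) = 3; a(5) = 10; a(6) = 2; a(7) = 1; a(8) = 3; a(9) = 4; a(10) = 7; a(11) = 0; a(12) = 7.
Since (a(11), a(12)) = (a(1), a(2)) = (0, 7) (two consecutive terms determine the rest), the sequence is periodic with period 10.
The value 7 first appears (with j ≥ 3) at a(3).

3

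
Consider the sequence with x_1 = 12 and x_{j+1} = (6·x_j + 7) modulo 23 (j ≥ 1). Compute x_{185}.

19

x_1 = 12,  x_2 = 10,  x_3 = 21,  x_4 = 18,  x_5 = 0,  x_6 = 7,  x_7 = 3,  x_8 = 2,  x_9 = 19,  x_{10} = 6,  x_{11} = 20,  x_{12} = 12.
Since x_{12} = x_1 = 12, the sequence is periodic with period 11.
(185 - 1) mod 11 = 8, so x_{185} = x_9 = 19.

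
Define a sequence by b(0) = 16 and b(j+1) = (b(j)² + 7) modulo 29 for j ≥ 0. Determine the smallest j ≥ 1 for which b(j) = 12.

We have b(0) = 16; b(1) = 2; b(2) = 11; b(3) = 12; b(4) = 6; b(5) = 14; b(6) = 0; b(7) = 7; b(8) = 27; b(9) = 11.
Since b(9) = b(2) = 11, the sequence is eventually periodic: after a pre-period of length 2 it cycles with period 7.
The value 12 first appears (with j ≥ 1) at b(3).

3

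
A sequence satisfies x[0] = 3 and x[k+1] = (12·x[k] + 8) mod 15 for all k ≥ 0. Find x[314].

We have x[0] = 3,  x[1] = 14,  x[2] = 11,  x[3] = 5,  x[4] = 8,  x[5] = 14.
Since x[5] = x[1] = 14, the sequence is eventually periodic: after a pre-period of length 1 it cycles with period 4.
For k ≥ 1, x[k] depends only on (k - 1) mod 4. (314 - 1) mod 4 = 1, so x[314] = x[2] = 11.

11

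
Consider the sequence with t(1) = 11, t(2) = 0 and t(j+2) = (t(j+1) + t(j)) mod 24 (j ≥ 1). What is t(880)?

Listing terms: t(1) = 11, t(2) = 0, t(3) = 11, t(4) = 11, t(5) = 22, t(6) = 9, t(7) = 7, t(8) = 16, t(9) = 23, t(10) = 15, t(11) = 14, t(12) = 5, t(13) = 19, t(14) = 0, t(15) = 19, t(16) = 19, t(17) = 14, t(18) = 9, t(19) = 23, t(20) = 8, t(21) = 7, t(22) = 15, t(23) = 22, t(24) = 13, t(25) = 11, t(26) = 0.
Since (t(25), t(26)) = (t(1), t(2)) = (11, 0) (two consecutive terms determine the rest), the sequence is periodic with period 24.
So t(880) = t(1 + ((880-1) mod 24)) = t(16) = 19.

19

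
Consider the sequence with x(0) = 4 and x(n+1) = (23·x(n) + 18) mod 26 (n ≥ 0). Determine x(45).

We have x(0) = 4; x(1) = 6; x(2) = 0; x(3) = 18; x(4) = 16; x(5) = 22; x(6) = 4.
The sequence repeats with period 6.
So x(45) = x(0 + ((45-0) mod 6)) = x(3) = 18.

18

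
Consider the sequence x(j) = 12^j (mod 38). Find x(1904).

We have x(1) = 12, x(2) = 30, x(3) = 18, x(4) = 26, x(5) = 8, x(6) = 20, x(7) = 12.
Since x(7) = x(1) = 12, the sequence is periodic with period 6.
(1904 - 1) mod 6 = 1, so x(1904) = x(2) = 30.

30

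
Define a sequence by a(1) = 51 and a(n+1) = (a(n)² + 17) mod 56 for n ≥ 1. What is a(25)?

5

Computing terms: a(1) = 51; a(2) = 42; a(3) = 45; a(4) = 26; a(5) = 21; a(6) = 10; a(7) = 5; a(8) = 42.
Since a(8) = a(2) = 42, the sequence is eventually periodic: after a pre-period of length 1 it cycles with period 6.
For n ≥ 2, a(n) depends only on (n - 2) mod 6. (25 - 2) mod 6 = 5, so a(25) = a(7) = 5.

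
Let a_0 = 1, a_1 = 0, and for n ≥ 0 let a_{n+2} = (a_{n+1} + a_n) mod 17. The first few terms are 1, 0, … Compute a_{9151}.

8

Computing terms: a_0 = 1,  a_1 = 0,  a_2 = 1,  a_3 = 1,  a_4 = 2,  a_5 = 3,  a_6 = 5,  a_7 = 8,  a_8 = 13,  a_9 = 4,  a_{10} = 0,  a_{11} = 4,  a_{12} = 4,  a_{13} = 8,  a_{14} = 12,  a_{15} = 3,  a_{16} = 15,  a_{17} = 1,  a_{18} = 16,  a_{19} = 0,  a_{20} = 16,  a_{21} = 16,  a_{22} = 15,  a_{23} = 14,  a_{24} = 12,  a_{25} = 9,  a_{26} = 4,  a_{27} = 13,  a_{28} = 0,  a_{29} = 13,  a_{30} = 13,  a_{31} = 9,  a_{32} = 5,  a_{33} = 14,  a_{34} = 2,  a_{35} = 16,  a_{36} = 1,  a_{37} = 0.
The sequence repeats with period 36.
So a_{9151} = a_{0 + ((9151-0) mod 36)} = a_7 = 8.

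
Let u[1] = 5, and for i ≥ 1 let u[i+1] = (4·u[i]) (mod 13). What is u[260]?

u[1] = 5,  u[2] = 7,  u[3] = 2,  u[4] = 8,  u[5] = 6,  u[6] = 11,  u[7] = 5.
The sequence repeats with period 6.
So u[260] = u[1 + ((260-1) mod 6)] = u[2] = 7.

7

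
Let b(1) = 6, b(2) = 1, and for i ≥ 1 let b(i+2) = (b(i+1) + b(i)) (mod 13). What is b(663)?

11

Listing terms: b(1) = 6,  b(2) = 1,  b(3) = 7,  b(4) = 8,  b(5) = 2,  b(6) = 10,  b(7) = 12,  b(8) = 9,  b(9) = 8,  b(10) = 4,  b(11) = 12,  b(12) = 3,  b(13) = 2,  b(14) = 5,  b(15) = 7,  b(16) = 12,  b(17) = 6,  b(18) = 5,  b(19) = 11,  b(20) = 3,  b(21) = 1,  b(22) = 4,  b(23) = 5,  b(24) = 9,  b(25) = 1,  b(26) = 10,  b(27) = 11,  b(28) = 8,  b(29) = 6,  b(30) = 1.
Since (b(29), b(30)) = (b(1), b(2)) = (6, 1) (two consecutive terms determine the rest), the sequence is periodic with period 28.
(663 - 1) mod 28 = 18, so b(663) = b(19) = 11.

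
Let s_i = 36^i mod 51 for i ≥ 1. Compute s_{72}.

18

Computing terms: s_1 = 36, s_2 = 21, s_3 = 42, s_4 = 33, s_5 = 15, s_6 = 30, s_7 = 9, s_8 = 18, s_9 = 36.
Since s_9 = s_1 = 36, the sequence is periodic with period 8.
(72 - 1) mod 8 = 7, so s_{72} = s_8 = 18.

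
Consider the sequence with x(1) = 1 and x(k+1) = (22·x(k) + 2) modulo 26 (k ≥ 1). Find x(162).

10

We have x(1) = 1, x(2) = 24, x(3) = 10, x(4) = 14, x(5) = 24.
Since x(5) = x(2) = 24, the sequence is eventually periodic: after a pre-period of length 1 it cycles with period 3.
For k ≥ 2, x(k) depends only on (k - 2) mod 3. (162 - 2) mod 3 = 1, so x(162) = x(3) = 10.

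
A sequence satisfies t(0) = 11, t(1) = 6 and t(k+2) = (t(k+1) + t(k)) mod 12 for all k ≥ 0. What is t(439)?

10

We have t(0) = 11, t(1) = 6, t(2) = 5, t(3) = 11, t(4) = 4, t(5) = 3, t(6) = 7, t(7) = 10, t(8) = 5, t(9) = 3, t(10) = 8, t(11) = 11, t(12) = 7, t(13) = 6, t(14) = 1, t(15) = 7, t(16) = 8, t(17) = 3, t(18) = 11, t(19) = 2, t(20) = 1, t(21) = 3, t(22) = 4, t(23) = 7, t(24) = 11, t(25) = 6.
Since (t(24), t(25)) = (t(0), t(1)) = (11, 6) (two consecutive terms determine the rest), the sequence is periodic with period 24.
(439 - 0) mod 24 = 7, so t(439) = t(7) = 10.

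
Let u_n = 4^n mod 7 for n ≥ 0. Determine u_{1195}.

Listing terms: u_0 = 1; u_1 = 4; u_2 = 2; u_3 = 1.
Since u_3 = u_0 = 1, the sequence is periodic with period 3.
(1195 - 0) mod 3 = 1, so u_{1195} = u_1 = 4.

4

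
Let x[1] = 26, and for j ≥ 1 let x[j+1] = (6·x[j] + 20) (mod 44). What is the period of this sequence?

10

Computing terms: x[1] = 26; x[2] = 0; x[3] = 20; x[4] = 8; x[5] = 24; x[6] = 32; x[7] = 36; x[8] = 16; x[9] = 28; x[10] = 12; x[11] = 4; x[12] = 0.
Since x[12] = x[2] = 0, the sequence is eventually periodic: after a pre-period of length 1 it cycles with period 10.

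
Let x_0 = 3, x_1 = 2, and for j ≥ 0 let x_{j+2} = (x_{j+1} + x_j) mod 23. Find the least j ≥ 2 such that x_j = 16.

Listing terms: x_0 = 3,  x_1 = 2,  x_2 = 5,  x_3 = 7,  x_4 = 12,  x_5 = 19,  x_6 = 8,  x_7 = 4,  x_8 = 12,  x_9 = 16,  x_{10} = 5,  x_{11} = 21,  x_{12} = 3,  x_{13} = 1,  x_{14} = 4,  x_{15} = 5,  x_{16} = 9,  x_{17} = 14,  x_{18} = 0,  x_{19} = 14,  x_{20} = 14,  x_{21} = 5,  x_{22} = 19,  x_{23} = 1,  x_{24} = 20,  x_{25} = 21,  x_{26} = 18,  x_{27} = 16,  x_{28} = 11,  x_{29} = 4,  x_{30} = 15,  x_{31} = 19,  x_{32} = 11,  x_{33} = 7,  x_{34} = 18,  x_{35} = 2,  x_{36} = 20,  x_{37} = 22,  x_{38} = 19,  x_{39} = 18,  x_{40} = 14,  x_{41} = 9,  x_{42} = 0,  x_{43} = 9,  x_{44} = 9,  x_{45} = 18,  x_{46} = 4,  x_{47} = 22,  x_{48} = 3,  x_{49} = 2.
Since (x_{48}, x_{49}) = (x_0, x_1) = (3, 2) (two consecutive terms determine the rest), the sequence is periodic with period 48.
The value 16 first appears (with j ≥ 2) at x_9.

9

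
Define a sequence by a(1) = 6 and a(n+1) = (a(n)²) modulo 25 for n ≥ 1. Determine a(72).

Listing terms: a(1) = 6,  a(2) = 11,  a(3) = 21,  a(4) = 16,  a(5) = 6.
Since a(5) = a(1) = 6, the sequence is periodic with period 4.
So a(72) = a(1 + ((72-1) mod 4)) = a(4) = 16.

16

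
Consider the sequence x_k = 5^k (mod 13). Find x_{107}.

8

Listing terms: x_1 = 5, x_2 = 12, x_3 = 8, x_4 = 1, x_5 = 5.
The sequence repeats with period 4.
So x_{107} = x_{1 + ((107-1) mod 4)} = x_3 = 8.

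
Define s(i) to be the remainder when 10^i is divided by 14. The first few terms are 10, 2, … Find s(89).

12

Listing terms: s(1) = 10; s(2) = 2; s(3) = 6; s(4) = 4; s(5) = 12; s(6) = 8; s(7) = 10.
The sequence repeats with period 6.
(89 - 1) mod 6 = 4, so s(89) = s(5) = 12.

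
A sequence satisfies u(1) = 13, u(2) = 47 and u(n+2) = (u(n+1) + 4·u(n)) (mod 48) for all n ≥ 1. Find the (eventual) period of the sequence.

8

We have u(1) = 13, u(2) = 47, u(3) = 3, u(4) = 47, u(5) = 11, u(6) = 7, u(7) = 3, u(8) = 31, u(9) = 43, u(10) = 23, u(11) = 3, u(12) = 47.
Since (u(11), u(12)) = (u(3), u(4)) = (3, 47) (two consecutive terms determine the rest), the sequence is eventually periodic: after a pre-period of length 2 it cycles with period 8.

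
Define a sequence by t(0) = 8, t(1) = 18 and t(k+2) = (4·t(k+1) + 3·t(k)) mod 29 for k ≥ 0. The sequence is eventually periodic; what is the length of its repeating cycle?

28

We have t(0) = 8; t(1) = 18; t(2) = 9; t(3) = 3; t(4) = 10; t(5) = 20; t(6) = 23; t(7) = 7; t(8) = 10; t(9) = 3; t(10) = 13; t(11) = 3; t(12) = 22; t(13) = 10; t(14) = 19; t(15) = 19; t(16) = 17; t(17) = 9; t(18) = 0; t(19) = 27; t(20) = 21; t(21) = 20; t(22) = 27; t(23) = 23; t(24) = 28; t(25) = 7; t(26) = 25; t(27) = 5; t(28) = 8; t(29) = 18.
The sequence repeats with period 28.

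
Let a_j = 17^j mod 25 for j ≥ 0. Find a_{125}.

a_0 = 1, a_1 = 17, a_2 = 14, a_3 = 13, a_4 = 21, a_5 = 7, a_6 = 19, a_7 = 23, a_8 = 16, a_9 = 22, a_{10} = 24, a_{11} = 8, a_{12} = 11, a_{13} = 12, a_{14} = 4, a_{15} = 18, a_{16} = 6, a_{17} = 2, a_{18} = 9, a_{19} = 3, a_{20} = 1.
Since a_{20} = a_0 = 1, the sequence is periodic with period 20.
So a_{125} = a_{0 + ((125-0) mod 20)} = a_5 = 7.

7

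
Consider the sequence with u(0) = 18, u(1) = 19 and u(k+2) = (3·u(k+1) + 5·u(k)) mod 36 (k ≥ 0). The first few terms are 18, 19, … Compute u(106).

Computing terms: u(0) = 18,  u(1) = 19,  u(2) = 3,  u(3) = 32,  u(4) = 3,  u(5) = 25,  u(6) = 18,  u(7) = 35,  u(8) = 15,  u(9) = 4,  u(10) = 15,  u(11) = 29,  u(12) = 18,  u(13) = 19.
The sequence repeats with period 12.
(106 - 0) mod 12 = 10, so u(106) = u(10) = 15.

15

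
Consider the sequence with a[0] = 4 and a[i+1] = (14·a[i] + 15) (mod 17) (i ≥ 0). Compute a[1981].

We have a[0] = 4,  a[1] = 3,  a[2] = 6,  a[3] = 14,  a[4] = 7,  a[5] = 11,  a[6] = 16,  a[7] = 1,  a[8] = 12,  a[9] = 13,  a[10] = 10,  a[11] = 2,  a[12] = 9,  a[13] = 5,  a[14] = 0,  a[15] = 15,  a[16] = 4.
The sequence repeats with period 16.
So a[1981] = a[0 + ((1981-0) mod 16)] = a[13] = 5.

5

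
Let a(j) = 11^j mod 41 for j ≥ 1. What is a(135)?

27

a(1) = 11,  a(2) = 39,  a(3) = 19,  a(4) = 4,  a(5) = 3,  a(6) = 33,  a(7) = 35,  a(8) = 16,  a(9) = 12,  a(10) = 9,  a(11) = 17,  a(12) = 23,  a(13) = 7,  a(14) = 36,  a(15) = 27,  a(16) = 10,  a(17) = 28,  a(18) = 21,  a(19) = 26,  a(20) = 40,  a(21) = 30,  a(22) = 2,  a(23) = 22,  a(24) = 37,  a(25) = 38,  a(26) = 8,  a(27) = 6,  a(28) = 25,  a(29) = 29,  a(30) = 32,  a(31) = 24,  a(32) = 18,  a(33) = 34,  a(34) = 5,  a(35) = 14,  a(36) = 31,  a(37) = 13,  a(38) = 20,  a(39) = 15,  a(40) = 1,  a(41) = 11.
Since a(41) = a(1) = 11, the sequence is periodic with period 40.
So a(135) = a(1 + ((135-1) mod 40)) = a(15) = 27.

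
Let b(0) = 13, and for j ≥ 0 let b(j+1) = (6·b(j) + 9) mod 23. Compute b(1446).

Computing terms: b(0) = 13; b(1) = 18; b(2) = 2; b(3) = 21; b(4) = 20; b(5) = 14; b(6) = 1; b(7) = 15; b(8) = 7; b(9) = 5; b(10) = 16; b(11) = 13.
The sequence repeats with period 11.
(1446 - 0) mod 11 = 5, so b(1446) = b(5) = 14.

14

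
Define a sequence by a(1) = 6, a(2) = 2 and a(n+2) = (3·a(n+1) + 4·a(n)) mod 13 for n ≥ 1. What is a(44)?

Listing terms: a(1) = 6; a(2) = 2; a(3) = 4; a(4) = 7; a(5) = 11; a(6) = 9; a(7) = 6; a(8) = 2.
The sequence repeats with period 6.
(44 - 1) mod 6 = 1, so a(44) = a(2) = 2.

2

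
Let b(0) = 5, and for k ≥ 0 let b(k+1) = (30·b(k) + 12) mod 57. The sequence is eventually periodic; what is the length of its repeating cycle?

3

Listing terms: b(0) = 5; b(1) = 48; b(2) = 27; b(3) = 24; b(4) = 48.
Since b(4) = b(1) = 48, the sequence is eventually periodic: after a pre-period of length 1 it cycles with period 3.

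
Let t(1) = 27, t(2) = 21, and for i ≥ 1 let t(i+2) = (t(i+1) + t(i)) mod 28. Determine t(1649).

13

We have t(1) = 27, t(2) = 21, t(3) = 20, t(4) = 13, t(5) = 5, t(6) = 18, t(7) = 23, t(8) = 13, t(9) = 8, t(10) = 21, t(11) = 1, t(12) = 22, t(13) = 23, t(14) = 17, t(15) = 12, t(16) = 1, t(17) = 13, t(18) = 14, t(19) = 27, t(20) = 13, t(21) = 12, t(22) = 25, t(23) = 9, t(24) = 6, t(25) = 15, t(26) = 21, t(27) = 8, t(28) = 1, t(29) = 9, t(30) = 10, t(31) = 19, t(32) = 1, t(33) = 20, t(34) = 21, t(35) = 13, t(36) = 6, t(37) = 19, t(38) = 25, t(39) = 16, t(40) = 13, t(41) = 1, t(42) = 14, t(43) = 15, t(44) = 1, t(45) = 16, t(46) = 17, t(47) = 5, t(48) = 22, t(49) = 27, t(50) = 21.
Since (t(49), t(50)) = (t(1), t(2)) = (27, 21) (two consecutive terms determine the rest), the sequence is periodic with period 48.
So t(1649) = t(1 + ((1649-1) mod 48)) = t(17) = 13.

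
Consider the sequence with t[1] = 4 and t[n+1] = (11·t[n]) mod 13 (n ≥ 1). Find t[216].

11

We have t[1] = 4; t[2] = 5; t[3] = 3; t[4] = 7; t[5] = 12; t[6] = 2; t[7] = 9; t[8] = 8; t[9] = 10; t[10] = 6; t[11] = 1; t[12] = 11; t[13] = 4.
The sequence repeats with period 12.
So t[216] = t[1 + ((216-1) mod 12)] = t[12] = 11.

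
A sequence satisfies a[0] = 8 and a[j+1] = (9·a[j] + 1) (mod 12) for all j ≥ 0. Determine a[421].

We have a[0] = 8; a[1] = 1; a[2] = 10; a[3] = 7; a[4] = 4; a[5] = 1.
Since a[5] = a[1] = 1, the sequence is eventually periodic: after a pre-period of length 1 it cycles with period 4.
For j ≥ 1, a[j] depends only on (j - 1) mod 4. (421 - 1) mod 4 = 0, so a[421] = a[1] = 1.

1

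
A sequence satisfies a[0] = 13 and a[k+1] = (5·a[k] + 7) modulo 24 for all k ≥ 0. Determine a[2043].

18

Computing terms: a[0] = 13,  a[1] = 0,  a[2] = 7,  a[3] = 18,  a[4] = 1,  a[5] = 12,  a[6] = 19,  a[7] = 6,  a[8] = 13.
Since a[8] = a[0] = 13, the sequence is periodic with period 8.
So a[2043] = a[0 + ((2043-0) mod 8)] = a[3] = 18.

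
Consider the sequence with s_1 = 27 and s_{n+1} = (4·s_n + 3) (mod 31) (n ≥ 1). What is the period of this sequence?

5

Computing terms: s_1 = 27; s_2 = 18; s_3 = 13; s_4 = 24; s_5 = 6; s_6 = 27.
The sequence repeats with period 5.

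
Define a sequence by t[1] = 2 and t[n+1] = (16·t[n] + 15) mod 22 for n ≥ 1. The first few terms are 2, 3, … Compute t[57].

We have t[1] = 2, t[2] = 3, t[3] = 19, t[4] = 11, t[5] = 15, t[6] = 13, t[7] = 3.
Since t[7] = t[2] = 3, the sequence is eventually periodic: after a pre-period of length 1 it cycles with period 5.
For n ≥ 2, t[n] depends only on (n - 2) mod 5. (57 - 2) mod 5 = 0, so t[57] = t[2] = 3.

3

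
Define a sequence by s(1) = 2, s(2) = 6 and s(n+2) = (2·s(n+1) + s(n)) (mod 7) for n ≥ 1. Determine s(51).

0

We have s(1) = 2,  s(2) = 6,  s(3) = 0,  s(4) = 6,  s(5) = 5,  s(6) = 2,  s(7) = 2,  s(8) = 6.
Since (s(7), s(8)) = (s(1), s(2)) = (2, 6) (two consecutive terms determine the rest), the sequence is periodic with period 6.
So s(51) = s(1 + ((51-1) mod 6)) = s(3) = 0.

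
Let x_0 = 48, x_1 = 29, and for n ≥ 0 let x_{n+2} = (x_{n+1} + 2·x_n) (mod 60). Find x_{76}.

Computing terms: x_0 = 48,  x_1 = 29,  x_2 = 5,  x_3 = 3,  x_4 = 13,  x_5 = 19,  x_6 = 45,  x_7 = 23,  x_8 = 53,  x_9 = 39,  x_{10} = 25,  x_{11} = 43,  x_{12} = 33,  x_{13} = 59,  x_{14} = 5,  x_{15} = 3.
Since (x_{14}, x_{15}) = (x_2, x_3) = (5, 3) (two consecutive terms determine the rest), the sequence is eventually periodic: after a pre-period of length 2 it cycles with period 12.
For n ≥ 2, x_n depends only on (n - 2) mod 12. (76 - 2) mod 12 = 2, so x_{76} = x_4 = 13.

13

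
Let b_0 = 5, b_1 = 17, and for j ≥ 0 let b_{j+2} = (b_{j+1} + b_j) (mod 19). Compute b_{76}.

4

b_0 = 5,  b_1 = 17,  b_2 = 3,  b_3 = 1,  b_4 = 4,  b_5 = 5,  b_6 = 9,  b_7 = 14,  b_8 = 4,  b_9 = 18,  b_{10} = 3,  b_{11} = 2,  b_{12} = 5,  b_{13} = 7,  b_{14} = 12,  b_{15} = 0,  b_{16} = 12,  b_{17} = 12,  b_{18} = 5,  b_{19} = 17.
The sequence repeats with period 18.
(76 - 0) mod 18 = 4, so b_{76} = b_4 = 4.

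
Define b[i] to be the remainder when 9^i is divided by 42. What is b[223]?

9

b[1] = 9, b[2] = 39, b[3] = 15, b[4] = 9.
The sequence repeats with period 3.
So b[223] = b[1 + ((223-1) mod 3)] = b[1] = 9.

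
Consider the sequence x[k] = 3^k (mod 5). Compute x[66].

We have x[0] = 1; x[1] = 3; x[2] = 4; x[3] = 2; x[4] = 1.
Since x[4] = x[0] = 1, the sequence is periodic with period 4.
(66 - 0) mod 4 = 2, so x[66] = x[2] = 4.

4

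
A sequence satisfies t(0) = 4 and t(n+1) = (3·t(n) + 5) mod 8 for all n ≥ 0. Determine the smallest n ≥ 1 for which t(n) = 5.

3

We have t(0) = 4,  t(1) = 1,  t(2) = 0,  t(3) = 5,  t(4) = 4.
The sequence repeats with period 4.
The value 5 first appears (with n ≥ 1) at t(3).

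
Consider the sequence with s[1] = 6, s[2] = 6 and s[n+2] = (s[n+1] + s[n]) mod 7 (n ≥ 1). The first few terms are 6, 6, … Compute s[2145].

Listing terms: s[1] = 6,  s[2] = 6,  s[3] = 5,  s[4] = 4,  s[5] = 2,  s[6] = 6,  s[7] = 1,  s[8] = 0,  s[9] = 1,  s[10] = 1,  s[11] = 2,  s[12] = 3,  s[13] = 5,  s[14] = 1,  s[15] = 6,  s[16] = 0,  s[17] = 6,  s[18] = 6.
The sequence repeats with period 16.
(2145 - 1) mod 16 = 0, so s[2145] = s[1] = 6.

6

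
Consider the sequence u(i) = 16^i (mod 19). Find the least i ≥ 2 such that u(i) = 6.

8

u(1) = 16, u(2) = 9, u(3) = 11, u(4) = 5, u(5) = 4, u(6) = 7, u(7) = 17, u(8) = 6, u(9) = 1, u(10) = 16.
Since u(10) = u(1) = 16, the sequence is periodic with period 9.
The value 6 first appears (with i ≥ 2) at u(8).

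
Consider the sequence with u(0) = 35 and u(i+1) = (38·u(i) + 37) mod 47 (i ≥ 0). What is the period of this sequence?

u(0) = 35; u(1) = 4; u(2) = 1; u(3) = 28; u(4) = 20; u(5) = 45; u(6) = 8; u(7) = 12; u(8) = 23; u(9) = 18; u(10) = 16; u(11) = 34; u(12) = 13; u(13) = 14; u(14) = 5; u(15) = 39; u(16) = 15; u(17) = 43; u(18) = 26; u(19) = 38; u(20) = 24; u(21) = 9; u(22) = 3; u(23) = 10; u(24) = 41; u(25) = 44; u(26) = 17; u(27) = 25; u(28) = 0; u(29) = 37; u(30) = 33; u(31) = 22; u(32) = 27; u(33) = 29; u(34) = 11; u(35) = 32; u(36) = 31; u(37) = 40; u(38) = 6; u(39) = 30; u(40) = 2; u(41) = 19; u(42) = 7; u(43) = 21; u(44) = 36; u(45) = 42; u(46) = 35.
Since u(46) = u(0) = 35, the sequence is periodic with period 46.

46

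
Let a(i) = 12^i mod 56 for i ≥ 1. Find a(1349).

Listing terms: a(1) = 12, a(2) = 32, a(3) = 48, a(4) = 16, a(5) = 24, a(6) = 8, a(7) = 40, a(8) = 32.
Since a(8) = a(2) = 32, the sequence is eventually periodic: after a pre-period of length 1 it cycles with period 6.
For i ≥ 2, a(i) depends only on (i - 2) mod 6. (1349 - 2) mod 6 = 3, so a(1349) = a(5) = 24.

24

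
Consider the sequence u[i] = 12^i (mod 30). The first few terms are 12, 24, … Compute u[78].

24

Listing terms: u[1] = 12; u[2] = 24; u[3] = 18; u[4] = 6; u[5] = 12.
Since u[5] = u[1] = 12, the sequence is periodic with period 4.
So u[78] = u[1 + ((78-1) mod 4)] = u[2] = 24.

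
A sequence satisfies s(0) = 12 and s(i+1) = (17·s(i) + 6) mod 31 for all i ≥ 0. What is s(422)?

Computing terms: s(0) = 12,  s(1) = 24,  s(2) = 11,  s(3) = 7,  s(4) = 1,  s(5) = 23,  s(6) = 25,  s(7) = 28,  s(8) = 17,  s(9) = 16,  s(10) = 30,  s(11) = 20,  s(12) = 5,  s(13) = 29,  s(14) = 3,  s(15) = 26,  s(16) = 14,  s(17) = 27,  s(18) = 0,  s(19) = 6,  s(20) = 15,  s(21) = 13,  s(22) = 10,  s(23) = 21,  s(24) = 22,  s(25) = 8,  s(26) = 18,  s(27) = 2,  s(28) = 9,  s(29) = 4,  s(30) = 12.
Since s(30) = s(0) = 12, the sequence is periodic with period 30.
So s(422) = s(0 + ((422-0) mod 30)) = s(2) = 11.

11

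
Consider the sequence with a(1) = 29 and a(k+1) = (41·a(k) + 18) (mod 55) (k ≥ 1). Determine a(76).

24

Computing terms: a(1) = 29; a(2) = 52; a(3) = 5; a(4) = 3; a(5) = 31; a(6) = 24; a(7) = 12; a(8) = 15; a(9) = 28; a(10) = 11; a(11) = 29.
The sequence repeats with period 10.
(76 - 1) mod 10 = 5, so a(76) = a(6) = 24.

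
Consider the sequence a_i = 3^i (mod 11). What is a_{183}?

5

a_1 = 3; a_2 = 9; a_3 = 5; a_4 = 4; a_5 = 1; a_6 = 3.
Since a_6 = a_1 = 3, the sequence is periodic with period 5.
(183 - 1) mod 5 = 2, so a_{183} = a_3 = 5.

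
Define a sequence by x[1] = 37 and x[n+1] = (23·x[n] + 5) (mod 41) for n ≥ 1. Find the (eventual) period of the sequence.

10

Computing terms: x[1] = 37; x[2] = 36; x[3] = 13; x[4] = 17; x[5] = 27; x[6] = 11; x[7] = 12; x[8] = 35; x[9] = 31; x[10] = 21; x[11] = 37.
Since x[11] = x[1] = 37, the sequence is periodic with period 10.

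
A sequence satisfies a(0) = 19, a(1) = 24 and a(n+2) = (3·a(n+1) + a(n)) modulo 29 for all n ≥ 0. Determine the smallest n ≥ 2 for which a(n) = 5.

a(0) = 19; a(1) = 24; a(2) = 4; a(3) = 7; a(4) = 25; a(5) = 24; a(6) = 10; a(7) = 25; a(8) = 27; a(9) = 19; a(10) = 26; a(11) = 10; a(12) = 27; a(13) = 4; a(14) = 10; a(15) = 5; a(16) = 25; a(17) = 22; a(18) = 4; a(19) = 5; a(20) = 19; a(21) = 4; a(22) = 2; a(23) = 10; a(24) = 3; a(25) = 19; a(26) = 2; a(27) = 25; a(28) = 19; a(29) = 24.
The sequence repeats with period 28.
The value 5 first appears (with n ≥ 2) at a(15).

15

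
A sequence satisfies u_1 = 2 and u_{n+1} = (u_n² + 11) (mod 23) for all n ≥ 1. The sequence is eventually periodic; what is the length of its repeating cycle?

Listing terms: u_1 = 2; u_2 = 15; u_3 = 6; u_4 = 1; u_5 = 12; u_6 = 17; u_7 = 1.
Since u_7 = u_4 = 1, the sequence is eventually periodic: after a pre-period of length 3 it cycles with period 3.

3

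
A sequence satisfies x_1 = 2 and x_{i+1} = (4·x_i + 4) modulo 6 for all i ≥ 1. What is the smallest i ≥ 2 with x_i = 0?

2

Listing terms: x_1 = 2, x_2 = 0, x_3 = 4, x_4 = 2.
The sequence repeats with period 3.
The value 0 first appears (with i ≥ 2) at x_2.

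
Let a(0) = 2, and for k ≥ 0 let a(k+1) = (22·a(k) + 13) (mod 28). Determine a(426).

Computing terms: a(0) = 2,  a(1) = 1,  a(2) = 7,  a(3) = 27,  a(4) = 19,  a(5) = 11,  a(6) = 3,  a(7) = 23,  a(8) = 15,  a(9) = 7.
Since a(9) = a(2) = 7, the sequence is eventually periodic: after a pre-period of length 2 it cycles with period 7.
For k ≥ 2, a(k) depends only on (k - 2) mod 7. (426 - 2) mod 7 = 4, so a(426) = a(6) = 3.

3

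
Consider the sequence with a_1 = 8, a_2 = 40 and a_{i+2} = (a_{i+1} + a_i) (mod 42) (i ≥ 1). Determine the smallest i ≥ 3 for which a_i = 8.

Listing terms: a_1 = 8,  a_2 = 40,  a_3 = 6,  a_4 = 4,  a_5 = 10,  a_6 = 14,  a_7 = 24,  a_8 = 38,  a_9 = 20,  a_{10} = 16,  a_{11} = 36,  a_{12} = 10,  a_{13} = 4,  a_{14} = 14,  a_{15} = 18,  a_{16} = 32,  a_{17} = 8,  a_{18} = 40.
The sequence repeats with period 16.
The value 8 next appears (with i ≥ 3) at a_{17}.

17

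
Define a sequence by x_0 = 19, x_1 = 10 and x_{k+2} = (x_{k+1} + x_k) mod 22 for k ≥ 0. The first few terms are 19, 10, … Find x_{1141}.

10

We have x_0 = 19; x_1 = 10; x_2 = 7; x_3 = 17; x_4 = 2; x_5 = 19; x_6 = 21; x_7 = 18; x_8 = 17; x_9 = 13; x_{10} = 8; x_{11} = 21; x_{12} = 7; x_{13} = 6; x_{14} = 13; x_{15} = 19; x_{16} = 10.
The sequence repeats with period 15.
(1141 - 0) mod 15 = 1, so x_{1141} = x_1 = 10.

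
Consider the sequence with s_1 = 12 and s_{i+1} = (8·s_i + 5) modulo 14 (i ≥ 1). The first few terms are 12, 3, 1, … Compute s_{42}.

Computing terms: s_1 = 12; s_2 = 3; s_3 = 1; s_4 = 13; s_5 = 11; s_6 = 9; s_7 = 7; s_8 = 5; s_9 = 3.
Since s_9 = s_2 = 3, the sequence is eventually periodic: after a pre-period of length 1 it cycles with period 7.
For i ≥ 2, s_i depends only on (i - 2) mod 7. (42 - 2) mod 7 = 5, so s_{42} = s_7 = 7.

7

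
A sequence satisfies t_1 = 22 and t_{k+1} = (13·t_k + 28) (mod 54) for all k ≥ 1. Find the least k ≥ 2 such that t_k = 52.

Computing terms: t_1 = 22,  t_2 = 44,  t_3 = 6,  t_4 = 52,  t_5 = 2,  t_6 = 0,  t_7 = 28,  t_8 = 14,  t_9 = 48,  t_{10} = 4,  t_{11} = 26,  t_{12} = 42,  t_{13} = 34,  t_{14} = 38,  t_{15} = 36,  t_{16} = 10,  t_{17} = 50,  t_{18} = 30,  t_{19} = 40,  t_{20} = 8,  t_{21} = 24,  t_{22} = 16,  t_{23} = 20,  t_{24} = 18,  t_{25} = 46,  t_{26} = 32,  t_{27} = 12,  t_{28} = 22.
Since t_{28} = t_1 = 22, the sequence is periodic with period 27.
The value 52 first appears (with k ≥ 2) at t_4.

4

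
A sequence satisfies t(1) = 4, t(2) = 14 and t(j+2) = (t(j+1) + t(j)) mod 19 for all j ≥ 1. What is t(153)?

We have t(1) = 4, t(2) = 14, t(3) = 18, t(4) = 13, t(5) = 12, t(6) = 6, t(7) = 18, t(8) = 5, t(9) = 4, t(10) = 9, t(11) = 13, t(12) = 3, t(13) = 16, t(14) = 0, t(15) = 16, t(16) = 16, t(17) = 13, t(18) = 10, t(19) = 4, t(20) = 14.
Since (t(19), t(20)) = (t(1), t(2)) = (4, 14) (two consecutive terms determine the rest), the sequence is periodic with period 18.
(153 - 1) mod 18 = 8, so t(153) = t(9) = 4.

4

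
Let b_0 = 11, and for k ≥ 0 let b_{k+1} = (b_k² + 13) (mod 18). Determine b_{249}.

2

Computing terms: b_0 = 11, b_1 = 8, b_2 = 5, b_3 = 2, b_4 = 17, b_5 = 14, b_6 = 11.
The sequence repeats with period 6.
So b_{249} = b_{0 + ((249-0) mod 6)} = b_3 = 2.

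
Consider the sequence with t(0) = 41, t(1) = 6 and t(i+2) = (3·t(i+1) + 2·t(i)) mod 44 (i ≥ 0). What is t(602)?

12

We have t(0) = 41,  t(1) = 6,  t(2) = 12,  t(3) = 4,  t(4) = 36,  t(5) = 28,  t(6) = 24,  t(7) = 40,  t(8) = 36,  t(9) = 12,  t(10) = 20,  t(11) = 40,  t(12) = 28,  t(13) = 32,  t(14) = 20,  t(15) = 36,  t(16) = 16,  t(17) = 32,  t(18) = 40,  t(19) = 8,  t(20) = 16,  t(21) = 20,  t(22) = 4,  t(23) = 8,  t(24) = 32,  t(25) = 24,  t(26) = 4,  t(27) = 16,  t(28) = 12,  t(29) = 24,  t(30) = 8,  t(31) = 28,  t(32) = 12,  t(33) = 4.
Since (t(32), t(33)) = (t(2), t(3)) = (12, 4) (two consecutive terms determine the rest), the sequence is eventually periodic: after a pre-period of length 2 it cycles with period 30.
For i ≥ 2, t(i) depends only on (i - 2) mod 30. (602 - 2) mod 30 = 0, so t(602) = t(2) = 12.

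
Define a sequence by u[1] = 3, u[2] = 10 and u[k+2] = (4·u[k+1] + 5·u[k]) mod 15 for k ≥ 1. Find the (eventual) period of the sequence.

Computing terms: u[1] = 3,  u[2] = 10,  u[3] = 10,  u[4] = 0,  u[5] = 5,  u[6] = 5,  u[7] = 0,  u[8] = 10,  u[9] = 10.
Since (u[8], u[9]) = (u[2], u[3]) = (10, 10) (two consecutive terms determine the rest), the sequence is eventually periodic: after a pre-period of length 1 it cycles with period 6.

6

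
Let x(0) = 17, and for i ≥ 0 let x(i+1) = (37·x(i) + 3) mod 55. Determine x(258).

We have x(0) = 17; x(1) = 27; x(2) = 12; x(3) = 7; x(4) = 42; x(5) = 17.
Since x(5) = x(0) = 17, the sequence is periodic with period 5.
(258 - 0) mod 5 = 3, so x(258) = x(3) = 7.

7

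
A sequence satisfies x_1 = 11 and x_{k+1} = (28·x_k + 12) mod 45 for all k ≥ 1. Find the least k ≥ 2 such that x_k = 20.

x_1 = 11,  x_2 = 5,  x_3 = 17,  x_4 = 38,  x_5 = 41,  x_6 = 35,  x_7 = 2,  x_8 = 23,  x_9 = 26,  x_{10} = 20,  x_{11} = 32,  x_{12} = 8,  x_{13} = 11.
The sequence repeats with period 12.
The value 20 first appears (with k ≥ 2) at x_{10}.

10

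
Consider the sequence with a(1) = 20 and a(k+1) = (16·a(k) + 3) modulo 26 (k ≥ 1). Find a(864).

23

We have a(1) = 20; a(2) = 11; a(3) = 23; a(4) = 7; a(5) = 11.
Since a(5) = a(2) = 11, the sequence is eventually periodic: after a pre-period of length 1 it cycles with period 3.
For k ≥ 2, a(k) depends only on (k - 2) mod 3. (864 - 2) mod 3 = 1, so a(864) = a(3) = 23.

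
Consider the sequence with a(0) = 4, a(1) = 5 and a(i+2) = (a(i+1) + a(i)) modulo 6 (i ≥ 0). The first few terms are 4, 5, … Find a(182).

Computing terms: a(0) = 4; a(1) = 5; a(2) = 3; a(3) = 2; a(4) = 5; a(5) = 1; a(6) = 0; a(7) = 1; a(8) = 1; a(9) = 2; a(10) = 3; a(11) = 5; a(12) = 2; a(13) = 1; a(14) = 3; a(15) = 4; a(16) = 1; a(17) = 5; a(18) = 0; a(19) = 5; a(20) = 5; a(21) = 4; a(22) = 3; a(23) = 1; a(24) = 4; a(25) = 5.
The sequence repeats with period 24.
So a(182) = a(0 + ((182-0) mod 24)) = a(14) = 3.

3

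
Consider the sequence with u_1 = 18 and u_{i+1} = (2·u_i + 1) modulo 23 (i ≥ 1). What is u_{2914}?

Listing terms: u_1 = 18; u_2 = 14; u_3 = 6; u_4 = 13; u_5 = 4; u_6 = 9; u_7 = 19; u_8 = 16; u_9 = 10; u_{10} = 21; u_{11} = 20; u_{12} = 18.
Since u_{12} = u_1 = 18, the sequence is periodic with period 11.
(2914 - 1) mod 11 = 9, so u_{2914} = u_{10} = 21.

21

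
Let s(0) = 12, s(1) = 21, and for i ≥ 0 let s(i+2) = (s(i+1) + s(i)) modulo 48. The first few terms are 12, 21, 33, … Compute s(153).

6

s(0) = 12; s(1) = 21; s(2) = 33; s(3) = 6; s(4) = 39; s(5) = 45; s(6) = 36; s(7) = 33; s(8) = 21; s(9) = 6; s(10) = 27; s(11) = 33; s(12) = 12; s(13) = 45; s(14) = 9; s(15) = 6; s(16) = 15; s(17) = 21; s(18) = 36; s(19) = 9; s(20) = 45; s(21) = 6; s(22) = 3; s(23) = 9; s(24) = 12; s(25) = 21.
Since (s(24), s(25)) = (s(0), s(1)) = (12, 21) (two consecutive terms determine the rest), the sequence is periodic with period 24.
(153 - 0) mod 24 = 9, so s(153) = s(9) = 6.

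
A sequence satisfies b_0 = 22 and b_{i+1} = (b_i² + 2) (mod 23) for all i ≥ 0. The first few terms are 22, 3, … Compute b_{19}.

20

Listing terms: b_0 = 22, b_1 = 3, b_2 = 11, b_3 = 8, b_4 = 20, b_5 = 11.
Since b_5 = b_2 = 11, the sequence is eventually periodic: after a pre-period of length 2 it cycles with period 3.
For i ≥ 2, b_i depends only on (i - 2) mod 3. (19 - 2) mod 3 = 2, so b_{19} = b_4 = 20.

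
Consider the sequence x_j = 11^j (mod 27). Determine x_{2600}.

22

We have x_0 = 1, x_1 = 11, x_2 = 13, x_3 = 8, x_4 = 7, x_5 = 23, x_6 = 10, x_7 = 2, x_8 = 22, x_9 = 26, x_{10} = 16, x_{11} = 14, x_{12} = 19, x_{13} = 20, x_{14} = 4, x_{15} = 17, x_{16} = 25, x_{17} = 5, x_{18} = 1.
Since x_{18} = x_0 = 1, the sequence is periodic with period 18.
(2600 - 0) mod 18 = 8, so x_{2600} = x_8 = 22.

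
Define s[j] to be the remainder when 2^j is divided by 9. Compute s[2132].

4

Listing terms: s[0] = 1; s[1] = 2; s[2] = 4; s[3] = 8; s[4] = 7; s[5] = 5; s[6] = 1.
The sequence repeats with period 6.
So s[2132] = s[0 + ((2132-0) mod 6)] = s[2] = 4.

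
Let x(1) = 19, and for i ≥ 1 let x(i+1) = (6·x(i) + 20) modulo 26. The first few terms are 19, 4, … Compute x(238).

Computing terms: x(1) = 19; x(2) = 4; x(3) = 18; x(4) = 24; x(5) = 8; x(6) = 16; x(7) = 12; x(8) = 14; x(9) = 0; x(10) = 20; x(11) = 10; x(12) = 2; x(13) = 6; x(14) = 4.
Since x(14) = x(2) = 4, the sequence is eventually periodic: after a pre-period of length 1 it cycles with period 12.
For i ≥ 2, x(i) depends only on (i - 2) mod 12. (238 - 2) mod 12 = 8, so x(238) = x(10) = 20.

20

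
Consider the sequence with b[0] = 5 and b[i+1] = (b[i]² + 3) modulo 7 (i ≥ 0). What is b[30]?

We have b[0] = 5; b[1] = 0; b[2] = 3; b[3] = 5.
The sequence repeats with period 3.
So b[30] = b[0 + ((30-0) mod 3)] = b[0] = 5.

5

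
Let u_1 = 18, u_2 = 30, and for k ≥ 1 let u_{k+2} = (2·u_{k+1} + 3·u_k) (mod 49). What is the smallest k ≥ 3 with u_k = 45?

We have u_1 = 18; u_2 = 30; u_3 = 16; u_4 = 24; u_5 = 47; u_6 = 19; u_7 = 32; u_8 = 23; u_9 = 44; u_{10} = 10; u_{11} = 5; u_{12} = 40; u_{13} = 46; u_{14} = 16; u_{15} = 23; u_{16} = 45; u_{17} = 12; u_{18} = 12; u_{19} = 11; u_{20} = 9; u_{21} = 2; u_{22} = 31; u_{23} = 19; u_{24} = 33; u_{25} = 25; u_{26} = 2; u_{27} = 30; u_{28} = 17; u_{29} = 26; u_{30} = 5; u_{31} = 39; u_{32} = 44; u_{33} = 9; u_{34} = 3; u_{35} = 33; u_{36} = 26; u_{37} = 4; u_{38} = 37; u_{39} = 37; u_{40} = 38; u_{41} = 40; u_{42} = 47; u_{43} = 18; u_{44} = 30.
The sequence repeats with period 42.
The value 45 first appears (with k ≥ 3) at u_{16}.

16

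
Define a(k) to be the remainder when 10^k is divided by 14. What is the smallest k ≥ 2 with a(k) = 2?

2

Computing terms: a(1) = 10; a(2) = 2; a(3) = 6; a(4) = 4; a(5) = 12; a(6) = 8; a(7) = 10.
Since a(7) = a(1) = 10, the sequence is periodic with period 6.
The value 2 first appears (with k ≥ 2) at a(2).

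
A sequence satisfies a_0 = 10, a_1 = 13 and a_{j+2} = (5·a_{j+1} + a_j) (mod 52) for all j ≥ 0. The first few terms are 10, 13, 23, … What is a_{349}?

13

Listing terms: a_0 = 10, a_1 = 13, a_2 = 23, a_3 = 24, a_4 = 39, a_5 = 11, a_6 = 42, a_7 = 13, a_8 = 3, a_9 = 28, a_{10} = 39, a_{11} = 15, a_{12} = 10, a_{13} = 13.
The sequence repeats with period 12.
(349 - 0) mod 12 = 1, so a_{349} = a_1 = 13.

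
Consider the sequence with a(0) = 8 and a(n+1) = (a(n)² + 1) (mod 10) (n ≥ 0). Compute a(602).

6

Listing terms: a(0) = 8; a(1) = 5; a(2) = 6; a(3) = 7; a(4) = 0; a(5) = 1; a(6) = 2; a(7) = 5.
Since a(7) = a(1) = 5, the sequence is eventually periodic: after a pre-period of length 1 it cycles with period 6.
For n ≥ 1, a(n) depends only on (n - 1) mod 6. (602 - 1) mod 6 = 1, so a(602) = a(2) = 6.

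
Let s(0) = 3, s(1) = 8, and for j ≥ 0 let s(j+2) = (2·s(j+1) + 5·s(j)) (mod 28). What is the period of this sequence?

Listing terms: s(0) = 3, s(1) = 8, s(2) = 3, s(3) = 18, s(4) = 23, s(5) = 24, s(6) = 23, s(7) = 26, s(8) = 27, s(9) = 16, s(10) = 27, s(11) = 22, s(12) = 11, s(13) = 20, s(14) = 11, s(15) = 10, s(16) = 19, s(17) = 4, s(18) = 19, s(19) = 2, s(20) = 15, s(21) = 12, s(22) = 15, s(23) = 6, s(24) = 3, s(25) = 8.
Since (s(24), s(25)) = (s(0), s(1)) = (3, 8) (two consecutive terms determine the rest), the sequence is periodic with period 24.

24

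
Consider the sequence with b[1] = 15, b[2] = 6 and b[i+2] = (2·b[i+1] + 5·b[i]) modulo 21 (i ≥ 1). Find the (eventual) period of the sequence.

Computing terms: b[1] = 15,  b[2] = 6,  b[3] = 3,  b[4] = 15,  b[5] = 3,  b[6] = 18,  b[7] = 9,  b[8] = 3,  b[9] = 9,  b[10] = 12,  b[11] = 6,  b[12] = 9,  b[13] = 6,  b[14] = 15,  b[15] = 18,  b[16] = 6,  b[17] = 18,  b[18] = 3,  b[19] = 12,  b[20] = 18,  b[21] = 12,  b[22] = 9,  b[23] = 15,  b[24] = 12,  b[25] = 15,  b[26] = 6.
The sequence repeats with period 24.

24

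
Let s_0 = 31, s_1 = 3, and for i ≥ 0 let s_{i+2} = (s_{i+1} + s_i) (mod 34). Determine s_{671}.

28

s_0 = 31,  s_1 = 3,  s_2 = 0,  s_3 = 3,  s_4 = 3,  s_5 = 6,  s_6 = 9,  s_7 = 15,  s_8 = 24,  s_9 = 5,  s_{10} = 29,  s_{11} = 0,  s_{12} = 29,  s_{13} = 29,  s_{14} = 24,  s_{15} = 19,  s_{16} = 9,  s_{17} = 28,  s_{18} = 3,  s_{19} = 31,  s_{20} = 0,  s_{21} = 31,  s_{22} = 31,  s_{23} = 28,  s_{24} = 25,  s_{25} = 19,  s_{26} = 10,  s_{27} = 29,  s_{28} = 5,  s_{29} = 0,  s_{30} = 5,  s_{31} = 5,  s_{32} = 10,  s_{33} = 15,  s_{34} = 25,  s_{35} = 6,  s_{36} = 31,  s_{37} = 3.
The sequence repeats with period 36.
So s_{671} = s_{0 + ((671-0) mod 36)} = s_{23} = 28.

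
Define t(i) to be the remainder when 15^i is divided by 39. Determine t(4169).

6

Listing terms: t(1) = 15,  t(2) = 30,  t(3) = 21,  t(4) = 3,  t(5) = 6,  t(6) = 12,  t(7) = 24,  t(8) = 9,  t(9) = 18,  t(10) = 36,  t(11) = 33,  t(12) = 27,  t(13) = 15.
The sequence repeats with period 12.
So t(4169) = t(1 + ((4169-1) mod 12)) = t(5) = 6.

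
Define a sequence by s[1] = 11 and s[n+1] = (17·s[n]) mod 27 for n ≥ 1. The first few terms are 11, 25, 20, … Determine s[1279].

11

s[1] = 11,  s[2] = 25,  s[3] = 20,  s[4] = 16,  s[5] = 2,  s[6] = 7,  s[7] = 11.
The sequence repeats with period 6.
(1279 - 1) mod 6 = 0, so s[1279] = s[1] = 11.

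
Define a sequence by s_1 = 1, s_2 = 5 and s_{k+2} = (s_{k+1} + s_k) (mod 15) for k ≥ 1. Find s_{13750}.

s_1 = 1,  s_2 = 5,  s_3 = 6,  s_4 = 11,  s_5 = 2,  s_6 = 13,  s_7 = 0,  s_8 = 13,  s_9 = 13,  s_{10} = 11,  s_{11} = 9,  s_{12} = 5,  s_{13} = 14,  s_{14} = 4,  s_{15} = 3,  s_{16} = 7,  s_{17} = 10,  s_{18} = 2,  s_{19} = 12,  s_{20} = 14,  s_{21} = 11,  s_{22} = 10,  s_{23} = 6,  s_{24} = 1,  s_{25} = 7,  s_{26} = 8,  s_{27} = 0,  s_{28} = 8,  s_{29} = 8,  s_{30} = 1,  s_{31} = 9,  s_{32} = 10,  s_{33} = 4,  s_{34} = 14,  s_{35} = 3,  s_{36} = 2,  s_{37} = 5,  s_{38} = 7,  s_{39} = 12,  s_{40} = 4,  s_{41} = 1,  s_{42} = 5.
The sequence repeats with period 40.
(13750 - 1) mod 40 = 29, so s_{13750} = s_{30} = 1.

1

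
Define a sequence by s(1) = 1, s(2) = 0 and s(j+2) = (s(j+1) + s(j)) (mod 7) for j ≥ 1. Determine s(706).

0

Listing terms: s(1) = 1, s(2) = 0, s(3) = 1, s(4) = 1, s(5) = 2, s(6) = 3, s(7) = 5, s(8) = 1, s(9) = 6, s(10) = 0, s(11) = 6, s(12) = 6, s(13) = 5, s(14) = 4, s(15) = 2, s(16) = 6, s(17) = 1, s(18) = 0.
The sequence repeats with period 16.
So s(706) = s(1 + ((706-1) mod 16)) = s(2) = 0.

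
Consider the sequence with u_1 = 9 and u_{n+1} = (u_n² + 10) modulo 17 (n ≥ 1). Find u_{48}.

Listing terms: u_1 = 9; u_2 = 6; u_3 = 12; u_4 = 1; u_5 = 11; u_6 = 12.
Since u_6 = u_3 = 12, the sequence is eventually periodic: after a pre-period of length 2 it cycles with period 3.
For n ≥ 3, u_n depends only on (n - 3) mod 3. (48 - 3) mod 3 = 0, so u_{48} = u_3 = 12.

12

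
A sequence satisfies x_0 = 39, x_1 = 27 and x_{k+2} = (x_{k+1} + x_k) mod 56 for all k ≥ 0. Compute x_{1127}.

Computing terms: x_0 = 39; x_1 = 27; x_2 = 10; x_3 = 37; x_4 = 47; x_5 = 28; x_6 = 19; x_7 = 47; x_8 = 10; x_9 = 1; x_{10} = 11; x_{11} = 12; x_{12} = 23; x_{13} = 35; x_{14} = 2; x_{15} = 37; x_{16} = 39; x_{17} = 20; x_{18} = 3; x_{19} = 23; x_{20} = 26; x_{21} = 49; x_{22} = 19; x_{23} = 12; x_{24} = 31; x_{25} = 43; x_{26} = 18; x_{27} = 5; x_{28} = 23; x_{29} = 28; x_{30} = 51; x_{31} = 23; x_{32} = 18; x_{33} = 41; x_{34} = 3; x_{35} = 44; x_{36} = 47; x_{37} = 35; x_{38} = 26; x_{39} = 5; x_{40} = 31; x_{41} = 36; x_{42} = 11; x_{43} = 47; x_{44} = 2; x_{45} = 49; x_{46} = 51; x_{47} = 44; x_{48} = 39; x_{49} = 27.
Since (x_{48}, x_{49}) = (x_0, x_1) = (39, 27) (two consecutive terms determine the rest), the sequence is periodic with period 48.
So x_{1127} = x_{0 + ((1127-0) mod 48)} = x_{23} = 12.

12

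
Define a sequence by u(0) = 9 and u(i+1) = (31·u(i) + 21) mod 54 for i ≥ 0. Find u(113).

We have u(0) = 9, u(1) = 30, u(2) = 33, u(3) = 18, u(4) = 39, u(5) = 42, u(6) = 27, u(7) = 48, u(8) = 51, u(9) = 36, u(10) = 3, u(11) = 6, u(12) = 45, u(13) = 12, u(14) = 15, u(15) = 0, u(16) = 21, u(17) = 24, u(18) = 9.
Since u(18) = u(0) = 9, the sequence is periodic with period 18.
So u(113) = u(0 + ((113-0) mod 18)) = u(5) = 42.

42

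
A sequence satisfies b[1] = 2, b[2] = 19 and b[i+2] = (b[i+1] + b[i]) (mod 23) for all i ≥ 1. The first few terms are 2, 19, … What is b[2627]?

We have b[1] = 2; b[2] = 19; b[3] = 21; b[4] = 17; b[5] = 15; b[6] = 9; b[7] = 1; b[8] = 10; b[9] = 11; b[10] = 21; b[11] = 9; b[12] = 7; b[13] = 16; b[14] = 0; b[15] = 16; b[16] = 16; b[17] = 9; b[18] = 2; b[19] = 11; b[20] = 13; b[21] = 1; b[22] = 14; b[23] = 15; b[24] = 6; b[25] = 21; b[26] = 4; b[27] = 2; b[28] = 6; b[29] = 8; b[30] = 14; b[31] = 22; b[32] = 13; b[33] = 12; b[34] = 2; b[35] = 14; b[36] = 16; b[37] = 7; b[38] = 0; b[39] = 7; b[40] = 7; b[41] = 14; b[42] = 21; b[43] = 12; b[44] = 10; b[45] = 22; b[46] = 9; b[47] = 8; b[48] = 17; b[49] = 2; b[50] = 19.
Since (b[49], b[50]) = (b[1], b[2]) = (2, 19) (two consecutive terms determine the rest), the sequence is periodic with period 48.
(2627 - 1) mod 48 = 34, so b[2627] = b[35] = 14.

14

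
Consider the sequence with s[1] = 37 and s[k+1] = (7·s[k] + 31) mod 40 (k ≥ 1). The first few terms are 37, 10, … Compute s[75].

We have s[1] = 37; s[2] = 10; s[3] = 21; s[4] = 18; s[5] = 37.
Since s[5] = s[1] = 37, the sequence is periodic with period 4.
So s[75] = s[1 + ((75-1) mod 4)] = s[3] = 21.

21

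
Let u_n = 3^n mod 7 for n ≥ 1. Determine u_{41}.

Computing terms: u_1 = 3, u_2 = 2, u_3 = 6, u_4 = 4, u_5 = 5, u_6 = 1, u_7 = 3.
The sequence repeats with period 6.
So u_{41} = u_{1 + ((41-1) mod 6)} = u_5 = 5.

5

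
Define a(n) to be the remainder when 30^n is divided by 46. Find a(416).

We have a(1) = 30, a(2) = 26, a(3) = 44, a(4) = 32, a(5) = 40, a(6) = 4, a(7) = 28, a(8) = 12, a(9) = 38, a(10) = 36, a(11) = 22, a(12) = 16, a(13) = 20, a(14) = 2, a(15) = 14, a(16) = 6, a(17) = 42, a(18) = 18, a(19) = 34, a(20) = 8, a(21) = 10, a(22) = 24, a(23) = 30.
The sequence repeats with period 22.
So a(416) = a(1 + ((416-1) mod 22)) = a(20) = 8.

8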